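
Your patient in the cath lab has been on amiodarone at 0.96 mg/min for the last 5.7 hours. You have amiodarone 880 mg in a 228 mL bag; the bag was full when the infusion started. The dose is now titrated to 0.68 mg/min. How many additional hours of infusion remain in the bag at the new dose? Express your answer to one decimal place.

Initial rate:
0.96 mg/min × 60 min/hr = 57.6 mg/hr
Concentration = 880 mg ÷ 228 mL = 3.859649 mg/mL
Rate = 57.6 mg/hr ÷ 3.859649 mg/mL = 14.92364 mL/hr
Volume infused so far = 14.92364 mL/hr × 5.7 hr = 85.06473 mL
Volume remaining = 228 − 85.06473 = 142.9353 mL
New rate:
0.68 mg/min × 60 min/hr = 40.8 mg/hr
Rate = 40.8 mg/hr ÷ 3.859649 mg/mL = 10.57091 mL/hr
Time remaining = 142.9353 mL ÷ 10.57091 mL/hr = 13.52157 hr

13.5 hours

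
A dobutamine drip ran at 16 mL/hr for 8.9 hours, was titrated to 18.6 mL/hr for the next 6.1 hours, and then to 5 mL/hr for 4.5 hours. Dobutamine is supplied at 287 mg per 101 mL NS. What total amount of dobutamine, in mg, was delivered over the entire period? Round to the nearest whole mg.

791 mg

Concentration = 287 mg ÷ 101 mL = 2.841584 mg/mL
Stage 1: 16 mL/hr × 8.9 hr = 142.4 mL → 142.4 mL × 2.841584 mg/mL = 404.6416 mg
Stage 2: 18.6 mL/hr × 6.1 hr = 113.46 mL → 113.46 mL × 2.841584 mg/mL = 322.4061 mg
Stage 3: 5 mL/hr × 4.5 hr = 22.5 mL → 22.5 mL × 2.841584 mg/mL = 63.93564 mg
Total = 404.6416 + 322.4061 + 63.93564 = 790.9834 mg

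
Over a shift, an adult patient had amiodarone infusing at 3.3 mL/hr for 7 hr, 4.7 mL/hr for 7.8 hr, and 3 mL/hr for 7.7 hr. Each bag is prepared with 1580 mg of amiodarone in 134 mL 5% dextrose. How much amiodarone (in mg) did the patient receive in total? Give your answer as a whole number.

977 mg

Concentration = 1580 mg ÷ 134 mL = 11.79104 mg/mL
Stage 1: 3.3 mL/hr × 7 hr = 23.1 mL → 23.1 mL × 11.79104 mg/mL = 272.3731 mg
Stage 2: 4.7 mL/hr × 7.8 hr = 36.66 mL → 36.66 mL × 11.79104 mg/mL = 432.2597 mg
Stage 3: 3 mL/hr × 7.7 hr = 23.1 mL → 23.1 mL × 11.79104 mg/mL = 272.3731 mg
Total = 272.3731 + 432.2597 + 272.3731 = 977.006 mg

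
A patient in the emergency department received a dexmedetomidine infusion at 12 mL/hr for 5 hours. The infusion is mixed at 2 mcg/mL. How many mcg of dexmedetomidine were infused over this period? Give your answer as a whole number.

120 mcg

Drug rate = 12 mL/hr × 2 mcg/mL = 24 mcg/hr
Total = 24 mcg/hr × 5 hr = 120 mcg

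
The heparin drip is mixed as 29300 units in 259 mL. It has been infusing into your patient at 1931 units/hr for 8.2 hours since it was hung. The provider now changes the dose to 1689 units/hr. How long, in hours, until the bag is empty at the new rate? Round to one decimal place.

8.0 hours

Initial rate:
Concentration = 29300 units ÷ 259 mL = 113.1274 units/mL
Rate = 1931 units/hr ÷ 113.1274 units/mL = 17.06925 mL/hr
Volume infused so far = 17.06925 mL/hr × 8.2 hr = 139.9678 mL
Volume remaining = 259 − 139.9678 = 119.0322 mL
New rate:
Rate = 1689 units/hr ÷ 113.1274 units/mL = 14.93007 mL/hr
Time remaining = 119.0322 mL ÷ 14.93007 mL/hr = 7.972647 hr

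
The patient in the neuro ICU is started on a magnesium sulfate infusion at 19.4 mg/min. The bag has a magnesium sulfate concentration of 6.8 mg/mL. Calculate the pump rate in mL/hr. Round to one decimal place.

19.4 mg/min × 60 min/hr = 1164 mg/hr
Rate = 1164 mg/hr ÷ 6.8 mg/mL = 171.1765 mL/hr

171.2 mL/hr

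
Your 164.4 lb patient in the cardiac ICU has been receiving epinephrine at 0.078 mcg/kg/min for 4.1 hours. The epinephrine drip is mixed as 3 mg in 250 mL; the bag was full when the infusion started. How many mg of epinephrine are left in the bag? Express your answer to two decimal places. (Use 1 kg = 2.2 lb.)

Weight = 164.4 lb ÷ 2.2 lb/kg = 74.72727 kg
Dose = 0.078 mcg/kg/min × 74.72727 kg = 5.828727 mcg/min
5.828727 mcg/min × 60 min/hr = 349.7236 mcg/hr
Concentration = 3 mg ÷ 250 mL = 0.012 mg/mL = 12 mcg/mL
Rate = 349.7236 mcg/hr ÷ 12 mcg/mL = 29.14364 mL/hr
Volume infused = 29.14364 mL/hr × 4.1 hr = 119.4889 mL
Volume remaining = 250 − 119.4889 = 130.5111 mL
Drug remaining = 130.5111 mL × 12 mcg/mL = 1566.133 mcg = 1.566133 mg

1.57 mg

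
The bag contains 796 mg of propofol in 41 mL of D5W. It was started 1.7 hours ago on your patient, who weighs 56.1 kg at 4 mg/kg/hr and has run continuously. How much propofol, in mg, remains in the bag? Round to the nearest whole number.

415 mg

Dose = 4 mg/kg/hr × 56.1 kg = 224.4 mg/hr
Concentration = 796 mg ÷ 41 mL = 19.41463 mg/mL
Rate = 224.4 mg/hr ÷ 19.41463 mg/mL = 11.55829 mL/hr
Volume infused = 11.55829 mL/hr × 1.7 hr = 19.6491 mL
Volume remaining = 41 − 19.6491 = 21.3509 mL
Drug remaining = 21.3509 mL × 19.41463 mg/mL = 414.52 mg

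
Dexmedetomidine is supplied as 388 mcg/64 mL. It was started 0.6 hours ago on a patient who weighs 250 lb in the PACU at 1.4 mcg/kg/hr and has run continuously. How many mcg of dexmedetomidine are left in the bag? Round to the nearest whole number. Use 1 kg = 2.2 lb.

293 mcg

Weight = 250 lb ÷ 2.2 lb/kg = 113.6364 kg
Dose = 1.4 mcg/kg/hr × 113.6364 kg = 159.0909 mcg/hr
Concentration = 388 mcg ÷ 64 mL = 6.0625 mcg/mL
Rate = 159.0909 mcg/hr ÷ 6.0625 mcg/mL = 26.2418 mL/hr
Volume infused = 26.2418 mL/hr × 0.6 hr = 15.74508 mL
Volume remaining = 64 − 15.74508 = 48.25492 mL
Drug remaining = 48.25492 mL × 6.0625 mcg/mL = 292.5455 mcg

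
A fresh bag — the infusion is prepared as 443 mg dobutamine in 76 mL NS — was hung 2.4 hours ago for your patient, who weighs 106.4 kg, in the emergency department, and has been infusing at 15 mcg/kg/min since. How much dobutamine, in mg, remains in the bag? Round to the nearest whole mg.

213 mg

Dose = 15 mcg/kg/min × 106.4 kg = 1596 mcg/min
1596 mcg/min × 60 min/hr = 95760 mcg/hr
Concentration = 443 mg ÷ 76 mL = 5.828947 mg/mL = 5828.947 mcg/mL
Rate = 95760 mcg/hr ÷ 5828.947 mcg/mL = 16.42835 mL/hr
Volume infused = 16.42835 mL/hr × 2.4 hr = 39.42805 mL
Volume remaining = 76 − 39.42805 = 36.57195 mL
Drug remaining = 36.57195 mL × 5828.947 mcg/mL = 213176 mcg = 213.176 mg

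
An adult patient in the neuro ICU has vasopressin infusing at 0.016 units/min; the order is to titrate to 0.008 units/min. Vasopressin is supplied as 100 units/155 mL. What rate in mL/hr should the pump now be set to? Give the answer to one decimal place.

0.008 units/min × 60 min/hr = 0.48 units/hr
Concentration = 100 units ÷ 155 mL = 0.6451613 units/mL
Rate = 0.48 units/hr ÷ 0.6451613 units/mL = 0.744 mL/hr

0.7 mL/hr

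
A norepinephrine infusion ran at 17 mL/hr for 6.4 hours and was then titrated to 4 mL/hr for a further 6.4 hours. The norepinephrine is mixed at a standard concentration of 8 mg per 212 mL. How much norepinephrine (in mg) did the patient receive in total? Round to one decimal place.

Concentration = 8 mg ÷ 212 mL = 0.03773585 mg/mL
Stage 1: 17 mL/hr × 6.4 hr = 108.8 mL → 108.8 mL × 0.03773585 mg/mL = 4.10566 mg
Stage 2: 4 mL/hr × 6.4 hr = 25.6 mL → 25.6 mL × 0.03773585 mg/mL = 0.9660377 mg
Total = 4.10566 + 0.9660377 = 5.071698 mg

5.1 mg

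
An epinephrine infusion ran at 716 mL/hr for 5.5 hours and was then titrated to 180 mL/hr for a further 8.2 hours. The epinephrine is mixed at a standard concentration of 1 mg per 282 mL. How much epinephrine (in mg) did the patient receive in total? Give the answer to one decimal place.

19.2 mg

Concentration = 1 mg ÷ 282 mL = 0.003546099 mg/mL
Stage 1: 716 mL/hr × 5.5 hr = 3938 mL → 3938 mL × 0.003546099 mg/mL = 13.96454 mg
Stage 2: 180 mL/hr × 8.2 hr = 1476 mL → 1476 mL × 0.003546099 mg/mL = 5.234043 mg
Total = 13.96454 + 5.234043 = 19.19858 mg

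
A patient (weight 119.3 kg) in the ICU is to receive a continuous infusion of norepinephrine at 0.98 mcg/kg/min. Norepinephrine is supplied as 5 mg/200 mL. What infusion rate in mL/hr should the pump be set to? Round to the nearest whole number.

Dose = 0.98 mcg/kg/min × 119.3 kg = 116.914 mcg/min
116.914 mcg/min × 60 min/hr = 7014.84 mcg/hr
Concentration = 5 mg ÷ 200 mL = 0.025 mg/mL = 25 mcg/mL
Rate = 7014.84 mcg/hr ÷ 25 mcg/mL = 280.5936 mL/hr

281 mL/hr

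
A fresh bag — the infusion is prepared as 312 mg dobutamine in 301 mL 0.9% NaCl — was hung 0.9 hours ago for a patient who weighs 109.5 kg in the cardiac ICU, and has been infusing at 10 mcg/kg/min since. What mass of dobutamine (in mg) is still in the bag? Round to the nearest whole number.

253 mg

Dose = 10 mcg/kg/min × 109.5 kg = 1095 mcg/min
1095 mcg/min × 60 min/hr = 65700 mcg/hr
Concentration = 312 mg ÷ 301 mL = 1.036545 mg/mL = 1036.545 mcg/mL
Rate = 65700 mcg/hr ÷ 1036.545 mcg/mL = 63.38365 mL/hr
Volume infused = 63.38365 mL/hr × 0.9 hr = 57.04529 mL
Volume remaining = 301 − 57.04529 = 243.9547 mL
Drug remaining = 243.9547 mL × 1036.545 mcg/mL = 252870 mcg = 252.87 mg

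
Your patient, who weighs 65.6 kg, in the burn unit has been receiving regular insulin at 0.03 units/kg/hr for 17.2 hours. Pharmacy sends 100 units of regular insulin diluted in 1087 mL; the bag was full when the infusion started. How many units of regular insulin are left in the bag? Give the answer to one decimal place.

66.2 units

Dose = 0.03 units/kg/hr × 65.6 kg = 1.968 units/hr
Concentration = 100 units ÷ 1087 mL = 0.09199632 units/mL
Rate = 1.968 units/hr ÷ 0.09199632 units/mL = 21.39216 mL/hr
Volume infused = 21.39216 mL/hr × 17.2 hr = 367.9452 mL
Volume remaining = 1087 − 367.9452 = 719.0548 mL
Drug remaining = 719.0548 mL × 0.09199632 units/mL = 66.1504 units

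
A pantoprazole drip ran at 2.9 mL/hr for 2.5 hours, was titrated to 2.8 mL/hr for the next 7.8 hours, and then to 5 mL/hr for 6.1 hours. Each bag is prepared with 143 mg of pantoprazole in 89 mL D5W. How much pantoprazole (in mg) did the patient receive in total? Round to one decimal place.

Concentration = 143 mg ÷ 89 mL = 1.606742 mg/mL
Stage 1: 2.9 mL/hr × 2.5 hr = 7.25 mL → 7.25 mL × 1.606742 mg/mL = 11.64888 mg
Stage 2: 2.8 mL/hr × 7.8 hr = 21.84 mL → 21.84 mL × 1.606742 mg/mL = 35.09124 mg
Stage 3: 5 mL/hr × 6.1 hr = 30.5 mL → 30.5 mL × 1.606742 mg/mL = 49.00562 mg
Total = 11.64888 + 35.09124 + 49.00562 = 95.74573 mg

95.7 mg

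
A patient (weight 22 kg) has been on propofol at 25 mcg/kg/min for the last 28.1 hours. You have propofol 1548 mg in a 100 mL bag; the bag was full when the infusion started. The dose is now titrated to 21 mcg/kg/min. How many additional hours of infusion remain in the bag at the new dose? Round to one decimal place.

22.4 hours

Initial rate:
Dose = 25 mcg/kg/min × 22 kg = 550 mcg/min
550 mcg/min × 60 min/hr = 33000 mcg/hr
Concentration = 1548 mg ÷ 100 mL = 15.48 mg/mL = 15480 mcg/mL
Rate = 33000 mcg/hr ÷ 15480 mcg/mL = 2.131783 mL/hr
Volume infused so far = 2.131783 mL/hr × 28.1 hr = 59.9031 mL
Volume remaining = 100 − 59.9031 = 40.0969 mL
New rate:
Dose = 21 mcg/kg/min × 22 kg = 462 mcg/min
462 mcg/min × 60 min/hr = 27720 mcg/hr
Rate = 27720 mcg/hr ÷ 15480 mcg/mL = 1.790698 mL/hr
Time remaining = 40.0969 mL ÷ 1.790698 mL/hr = 22.39177 hr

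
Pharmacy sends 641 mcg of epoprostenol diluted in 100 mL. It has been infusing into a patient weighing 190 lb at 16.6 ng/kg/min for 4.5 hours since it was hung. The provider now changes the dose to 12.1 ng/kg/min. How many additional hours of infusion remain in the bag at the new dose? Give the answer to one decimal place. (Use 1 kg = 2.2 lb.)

Initial rate:
Weight = 190 lb ÷ 2.2 lb/kg = 86.36364 kg
Dose = 16.6 ng/kg/min × 86.36364 kg = 1433.636 ng/min
1433.636 ng/min × 60 min/hr = 86018.18 ng/hr
Concentration = 641 mcg ÷ 100 mL = 6.41 mcg/mL = 6410 ng/mL
Rate = 86018.18 ng/hr ÷ 6410 ng/mL = 13.41937 mL/hr
Volume infused so far = 13.41937 mL/hr × 4.5 hr = 60.38718 mL
Volume remaining = 100 − 60.38718 = 39.61282 mL
New rate:
Dose = 12.1 ng/kg/min × 86.36364 kg = 1045 ng/min
1045 ng/min × 60 min/hr = 62700 ng/hr
Rate = 62700 ng/hr ÷ 6410 ng/mL = 9.781591 mL/hr
Time remaining = 39.61282 mL ÷ 9.781591 mL/hr = 4.049732 hr

4.0 hours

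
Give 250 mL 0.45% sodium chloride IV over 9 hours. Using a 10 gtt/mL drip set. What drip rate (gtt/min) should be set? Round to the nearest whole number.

250 mL ÷ (9 hr × 60 = 540 min) = 0.462963 mL/min
0.462963 mL/min × 10 gtt/mL = 4.62963 gtt/min

5 gtt/min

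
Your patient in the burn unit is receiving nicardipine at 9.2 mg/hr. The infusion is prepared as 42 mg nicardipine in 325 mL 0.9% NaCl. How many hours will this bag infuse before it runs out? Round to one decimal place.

Concentration = 42 mg ÷ 325 mL = 0.1292308 mg/mL
Rate = 9.2 mg/hr ÷ 0.1292308 mg/mL = 71.19048 mL/hr
Duration = 325 mL ÷ 71.19048 mL/hr = 4.565217 hr

4.6 hours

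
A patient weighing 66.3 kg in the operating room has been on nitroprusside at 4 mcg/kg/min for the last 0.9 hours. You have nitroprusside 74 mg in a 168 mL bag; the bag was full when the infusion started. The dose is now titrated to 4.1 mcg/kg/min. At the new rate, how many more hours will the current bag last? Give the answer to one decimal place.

3.7 hours

Initial rate:
Dose = 4 mcg/kg/min × 66.3 kg = 265.2 mcg/min
265.2 mcg/min × 60 min/hr = 15912 mcg/hr
Concentration = 74 mg ÷ 168 mL = 0.4404762 mg/mL = 440.4762 mcg/mL
Rate = 15912 mcg/hr ÷ 440.4762 mcg/mL = 36.12454 mL/hr
Volume infused so far = 36.12454 mL/hr × 0.9 hr = 32.51209 mL
Volume remaining = 168 − 32.51209 = 135.4879 mL
New rate:
Dose = 4.1 mcg/kg/min × 66.3 kg = 271.83 mcg/min
271.83 mcg/min × 60 min/hr = 16309.8 mcg/hr
Rate = 16309.8 mcg/hr ÷ 440.4762 mcg/mL = 37.02765 mL/hr
Time remaining = 135.4879 mL ÷ 37.02765 mL/hr = 3.659101 hr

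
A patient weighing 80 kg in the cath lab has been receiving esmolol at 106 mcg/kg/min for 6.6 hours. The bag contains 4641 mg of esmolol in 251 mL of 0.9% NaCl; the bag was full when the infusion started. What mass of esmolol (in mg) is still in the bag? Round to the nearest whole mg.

Dose = 106 mcg/kg/min × 80 kg = 8480 mcg/min
8480 mcg/min × 60 min/hr = 508800 mcg/hr
Concentration = 4641 mg ÷ 251 mL = 18.49004 mg/mL = 18490.04 mcg/mL
Rate = 508800 mcg/hr ÷ 18490.04 mcg/mL = 27.51752 mL/hr
Volume infused = 27.51752 mL/hr × 6.6 hr = 181.6156 mL
Volume remaining = 251 − 181.6156 = 69.38438 mL
Drug remaining = 69.38438 mL × 18490.04 mcg/mL = 1282920 mcg = 1282.92 mg

1283 mg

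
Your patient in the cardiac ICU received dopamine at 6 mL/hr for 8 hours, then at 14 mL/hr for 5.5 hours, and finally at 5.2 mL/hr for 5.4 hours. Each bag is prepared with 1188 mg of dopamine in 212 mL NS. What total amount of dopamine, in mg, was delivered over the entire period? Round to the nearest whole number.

Concentration = 1188 mg ÷ 212 mL = 5.603774 mg/mL
Stage 1: 6 mL/hr × 8 hr = 48 mL → 48 mL × 5.603774 mg/mL = 268.9811 mg
Stage 2: 14 mL/hr × 5.5 hr = 77 mL → 77 mL × 5.603774 mg/mL = 431.4906 mg
Stage 3: 5.2 mL/hr × 5.4 hr = 28.08 mL → 28.08 mL × 5.603774 mg/mL = 157.354 mg
Total = 268.9811 + 431.4906 + 157.354 = 857.8257 mg

858 mg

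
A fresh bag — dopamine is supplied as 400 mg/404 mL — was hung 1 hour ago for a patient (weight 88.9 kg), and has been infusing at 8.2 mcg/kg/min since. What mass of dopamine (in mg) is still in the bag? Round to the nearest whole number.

356 mg

Dose = 8.2 mcg/kg/min × 88.9 kg = 728.98 mcg/min
728.98 mcg/min × 60 min/hr = 43738.8 mcg/hr
Concentration = 400 mg ÷ 404 mL = 0.990099 mg/mL = 990.099 mcg/mL
Rate = 43738.8 mcg/hr ÷ 990.099 mcg/mL = 44.17619 mL/hr
Volume infused = 44.17619 mL/hr × 1 hr = 44.17619 mL
Volume remaining = 404 − 44.17619 = 359.8238 mL
Drug remaining = 359.8238 mL × 990.099 mcg/mL = 356261.2 mcg = 356.2612 mg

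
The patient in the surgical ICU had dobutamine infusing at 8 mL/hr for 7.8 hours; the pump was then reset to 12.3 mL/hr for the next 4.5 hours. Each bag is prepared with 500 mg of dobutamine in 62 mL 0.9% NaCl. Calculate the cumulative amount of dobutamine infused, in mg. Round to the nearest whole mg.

950 mg

Concentration = 500 mg ÷ 62 mL = 8.064516 mg/mL
Stage 1: 8 mL/hr × 7.8 hr = 62.4 mL → 62.4 mL × 8.064516 mg/mL = 503.2258 mg
Stage 2: 12.3 mL/hr × 4.5 hr = 55.35 mL → 55.35 mL × 8.064516 mg/mL = 446.371 mg
Total = 503.2258 + 446.371 = 949.5968 mg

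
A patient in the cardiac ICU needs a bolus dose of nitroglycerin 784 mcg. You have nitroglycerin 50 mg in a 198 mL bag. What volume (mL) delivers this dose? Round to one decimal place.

Concentration = 50 mg ÷ 198 mL = 0.2525253 mg/mL = 252.5253 mcg/mL
Volume = 784 mcg ÷ 252.5253 mcg/mL = 3.10464 mL

3.1 mL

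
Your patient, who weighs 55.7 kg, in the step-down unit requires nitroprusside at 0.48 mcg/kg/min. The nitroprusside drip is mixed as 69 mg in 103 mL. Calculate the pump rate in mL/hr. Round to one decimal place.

Dose = 0.48 mcg/kg/min × 55.7 kg = 26.736 mcg/min
26.736 mcg/min × 60 min/hr = 1604.16 mcg/hr
Concentration = 69 mg ÷ 103 mL = 0.6699029 mg/mL = 669.9029 mcg/mL
Rate = 1604.16 mcg/hr ÷ 669.9029 mcg/mL = 2.394616 mL/hr

2.4 mL/hr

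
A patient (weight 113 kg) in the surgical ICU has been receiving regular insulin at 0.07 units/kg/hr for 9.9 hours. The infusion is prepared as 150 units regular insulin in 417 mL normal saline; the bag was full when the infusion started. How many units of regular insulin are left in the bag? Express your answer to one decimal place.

71.7 units

Dose = 0.07 units/kg/hr × 113 kg = 7.91 units/hr
Concentration = 150 units ÷ 417 mL = 0.3597122 units/mL
Rate = 7.91 units/hr ÷ 0.3597122 units/mL = 21.9898 mL/hr
Volume infused = 21.9898 mL/hr × 9.9 hr = 217.699 mL
Volume remaining = 417 − 217.699 = 199.301 mL
Drug remaining = 199.301 mL × 0.3597122 units/mL = 71.691 units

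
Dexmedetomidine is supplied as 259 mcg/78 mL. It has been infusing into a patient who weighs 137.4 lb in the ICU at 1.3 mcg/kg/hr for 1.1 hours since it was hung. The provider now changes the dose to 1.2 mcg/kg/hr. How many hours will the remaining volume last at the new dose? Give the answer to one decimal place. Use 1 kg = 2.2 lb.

Initial rate:
Weight = 137.4 lb ÷ 2.2 lb/kg = 62.45455 kg
Dose = 1.3 mcg/kg/hr × 62.45455 kg = 81.19091 mcg/hr
Concentration = 259 mcg ÷ 78 mL = 3.320513 mcg/mL
Rate = 81.19091 mcg/hr ÷ 3.320513 mcg/mL = 24.45132 mL/hr
Volume infused so far = 24.45132 mL/hr × 1.1 hr = 26.89645 mL
Volume remaining = 78 − 26.89645 = 51.10355 mL
New rate:
Dose = 1.2 mcg/kg/hr × 62.45455 kg = 74.94545 mcg/hr
Rate = 74.94545 mcg/hr ÷ 3.320513 mcg/mL = 22.57045 mL/hr
Time remaining = 51.10355 mL ÷ 22.57045 mL/hr = 2.26418 hr

2.3 hours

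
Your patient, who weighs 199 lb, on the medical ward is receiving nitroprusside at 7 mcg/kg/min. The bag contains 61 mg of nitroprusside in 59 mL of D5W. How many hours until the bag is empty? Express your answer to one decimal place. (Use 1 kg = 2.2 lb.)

Weight = 199 lb ÷ 2.2 lb/kg = 90.45455 kg
Dose = 7 mcg/kg/min × 90.45455 kg = 633.1818 mcg/min
633.1818 mcg/min × 60 min/hr = 37990.91 mcg/hr
Concentration = 61 mg ÷ 59 mL = 1.033898 mg/mL = 1033.898 mcg/mL
Rate = 37990.91 mcg/hr ÷ 1033.898 mcg/mL = 36.74531 mL/hr
Duration = 59 mL ÷ 36.74531 mL/hr = 1.605647 hr

1.6 hours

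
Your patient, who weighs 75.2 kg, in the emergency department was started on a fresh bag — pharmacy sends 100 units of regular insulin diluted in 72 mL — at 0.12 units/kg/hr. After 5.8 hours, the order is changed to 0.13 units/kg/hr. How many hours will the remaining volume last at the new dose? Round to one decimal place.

Initial rate:
Dose = 0.12 units/kg/hr × 75.2 kg = 9.024 units/hr
Concentration = 100 units ÷ 72 mL = 1.388889 units/mL
Rate = 9.024 units/hr ÷ 1.388889 units/mL = 6.49728 mL/hr
Volume infused so far = 6.49728 mL/hr × 5.8 hr = 37.68422 mL
Volume remaining = 72 − 37.68422 = 34.31578 mL
New rate:
Dose = 0.13 units/kg/hr × 75.2 kg = 9.776 units/hr
Rate = 9.776 units/hr ÷ 1.388889 units/mL = 7.03872 mL/hr
Time remaining = 34.31578 mL ÷ 7.03872 mL/hr = 4.875286 hr

4.9 hours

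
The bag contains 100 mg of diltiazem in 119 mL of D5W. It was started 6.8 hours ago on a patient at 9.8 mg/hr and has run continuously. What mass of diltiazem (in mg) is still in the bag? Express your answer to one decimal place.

33.4 mg

Concentration = 100 mg ÷ 119 mL = 0.8403361 mg/mL
Rate = 9.8 mg/hr ÷ 0.8403361 mg/mL = 11.662 mL/hr
Volume infused = 11.662 mL/hr × 6.8 hr = 79.3016 mL
Volume remaining = 119 − 79.3016 = 39.6984 mL
Drug remaining = 39.6984 mL × 0.8403361 mg/mL = 33.36 mg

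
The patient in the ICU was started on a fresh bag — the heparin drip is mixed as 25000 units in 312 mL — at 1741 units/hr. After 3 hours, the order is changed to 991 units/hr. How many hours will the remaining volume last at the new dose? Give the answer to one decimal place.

20.0 hours

Initial rate:
Concentration = 25000 units ÷ 312 mL = 80.12821 units/mL
Rate = 1741 units/hr ÷ 80.12821 units/mL = 21.72768 mL/hr
Volume infused so far = 21.72768 mL/hr × 3 hr = 65.18304 mL
Volume remaining = 312 − 65.18304 = 246.817 mL
New rate:
Rate = 991 units/hr ÷ 80.12821 units/mL = 12.36768 mL/hr
Time remaining = 246.817 mL ÷ 12.36768 mL/hr = 19.95661 hr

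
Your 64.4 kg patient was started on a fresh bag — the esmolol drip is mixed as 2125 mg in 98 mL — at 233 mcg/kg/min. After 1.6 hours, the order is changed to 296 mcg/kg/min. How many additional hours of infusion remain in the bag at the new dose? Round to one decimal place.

Initial rate:
Dose = 233 mcg/kg/min × 64.4 kg = 15005.2 mcg/min
15005.2 mcg/min × 60 min/hr = 900312 mcg/hr
Concentration = 2125 mg ÷ 98 mL = 21.68367 mg/mL = 21683.67 mcg/mL
Rate = 900312 mcg/hr ÷ 21683.67 mcg/mL = 41.52027 mL/hr
Volume infused so far = 41.52027 mL/hr × 1.6 hr = 66.43243 mL
Volume remaining = 98 − 66.43243 = 31.56757 mL
New rate:
Dose = 296 mcg/kg/min × 64.4 kg = 19062.4 mcg/min
19062.4 mcg/min × 60 min/hr = 1143744 mcg/hr
Rate = 1143744 mcg/hr ÷ 21683.67 mcg/mL = 52.74678 mL/hr
Time remaining = 31.56757 mL ÷ 52.74678 mL/hr = 0.5984738 hr

0.6 hours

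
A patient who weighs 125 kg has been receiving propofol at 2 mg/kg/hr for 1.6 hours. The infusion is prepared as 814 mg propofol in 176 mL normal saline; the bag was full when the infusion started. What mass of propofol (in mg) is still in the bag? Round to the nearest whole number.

Dose = 2 mg/kg/hr × 125 kg = 250 mg/hr
Concentration = 814 mg ÷ 176 mL = 4.625 mg/mL
Rate = 250 mg/hr ÷ 4.625 mg/mL = 54.05405 mL/hr
Volume infused = 54.05405 mL/hr × 1.6 hr = 86.48649 mL
Volume remaining = 176 − 86.48649 = 89.51351 mL
Drug remaining = 89.51351 mL × 4.625 mg/mL = 414 mg

414 mg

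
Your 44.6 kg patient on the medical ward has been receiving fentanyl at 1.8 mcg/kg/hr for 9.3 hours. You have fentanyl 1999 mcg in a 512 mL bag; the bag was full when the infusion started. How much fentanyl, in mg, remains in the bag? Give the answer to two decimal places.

1.25 mg

Dose = 1.8 mcg/kg/hr × 44.6 kg = 80.28 mcg/hr
Concentration = 1999 mcg ÷ 512 mL = 3.904297 mcg/mL
Rate = 80.28 mcg/hr ÷ 3.904297 mcg/mL = 20.56196 mL/hr
Volume infused = 20.56196 mL/hr × 9.3 hr = 191.2262 mL
Volume remaining = 512 − 191.2262 = 320.7738 mL
Drug remaining = 320.7738 mL × 3.904297 mcg/mL = 1252.396 mcg = 1.252396 mg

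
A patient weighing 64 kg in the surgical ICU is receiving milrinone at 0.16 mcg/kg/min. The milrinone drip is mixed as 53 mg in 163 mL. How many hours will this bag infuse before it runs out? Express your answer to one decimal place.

Dose = 0.16 mcg/kg/min × 64 kg = 10.24 mcg/min
10.24 mcg/min × 60 min/hr = 614.4 mcg/hr
Concentration = 53 mg ÷ 163 mL = 0.3251534 mg/mL = 325.1534 mcg/mL
Rate = 614.4 mcg/hr ÷ 325.1534 mcg/mL = 1.88957 mL/hr
Duration = 163 mL ÷ 1.88957 mL/hr = 86.26302 hr

86.3 hours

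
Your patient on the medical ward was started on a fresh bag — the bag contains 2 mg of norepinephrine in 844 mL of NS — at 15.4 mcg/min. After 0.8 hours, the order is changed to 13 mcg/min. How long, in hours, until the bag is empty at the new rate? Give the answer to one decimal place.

1.6 hours

Initial rate:
15.4 mcg/min × 60 min/hr = 924 mcg/hr
Concentration = 2 mg ÷ 844 mL = 0.002369668 mg/mL = 2.369668 mcg/mL
Rate = 924 mcg/hr ÷ 2.369668 mcg/mL = 389.928 mL/hr
Volume infused so far = 389.928 mL/hr × 0.8 hr = 311.9424 mL
Volume remaining = 844 − 311.9424 = 532.0576 mL
New rate:
13 mcg/min × 60 min/hr = 780 mcg/hr
Rate = 780 mcg/hr ÷ 2.369668 mcg/mL = 329.16 mL/hr
Time remaining = 532.0576 mL ÷ 329.16 mL/hr = 1.61641 hr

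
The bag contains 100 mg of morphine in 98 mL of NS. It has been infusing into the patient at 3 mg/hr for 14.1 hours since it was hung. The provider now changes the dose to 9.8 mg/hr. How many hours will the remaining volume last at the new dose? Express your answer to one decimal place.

Initial rate:
Concentration = 100 mg ÷ 98 mL = 1.020408 mg/mL
Rate = 3 mg/hr ÷ 1.020408 mg/mL = 2.94 mL/hr
Volume infused so far = 2.94 mL/hr × 14.1 hr = 41.454 mL
Volume remaining = 98 − 41.454 = 56.546 mL
New rate:
Rate = 9.8 mg/hr ÷ 1.020408 mg/mL = 9.604 mL/hr
Time remaining = 56.546 mL ÷ 9.604 mL/hr = 5.887755 hr

5.9 hours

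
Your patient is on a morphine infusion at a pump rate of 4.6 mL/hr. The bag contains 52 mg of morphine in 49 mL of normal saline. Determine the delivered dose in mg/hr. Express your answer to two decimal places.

Concentration = 52 mg ÷ 49 mL = 1.061224 mg/mL
Drug rate = 4.6 mL/hr × 1.061224 mg/mL = 4.881633 mg/hr

4.88 mg/hr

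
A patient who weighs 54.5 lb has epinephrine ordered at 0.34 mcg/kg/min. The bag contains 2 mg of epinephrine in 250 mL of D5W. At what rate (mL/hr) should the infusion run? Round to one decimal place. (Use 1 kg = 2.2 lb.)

Weight = 54.5 lb ÷ 2.2 lb/kg = 24.77273 kg
Dose = 0.34 mcg/kg/min × 24.77273 kg = 8.422727 mcg/min
8.422727 mcg/min × 60 min/hr = 505.3636 mcg/hr
Concentration = 2 mg ÷ 250 mL = 0.008 mg/mL = 8 mcg/mL
Rate = 505.3636 mcg/hr ÷ 8 mcg/mL = 63.17045 mL/hr

63.2 mL/hr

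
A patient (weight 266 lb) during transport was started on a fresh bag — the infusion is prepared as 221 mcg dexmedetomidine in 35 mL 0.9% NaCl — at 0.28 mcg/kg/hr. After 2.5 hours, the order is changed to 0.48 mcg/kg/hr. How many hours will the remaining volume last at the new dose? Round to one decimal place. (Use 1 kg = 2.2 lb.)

2.3 hours

Initial rate:
Weight = 266 lb ÷ 2.2 lb/kg = 120.9091 kg
Dose = 0.28 mcg/kg/hr × 120.9091 kg = 33.85455 mcg/hr
Concentration = 221 mcg ÷ 35 mL = 6.314286 mcg/mL
Rate = 33.85455 mcg/hr ÷ 6.314286 mcg/mL = 5.36158 mL/hr
Volume infused so far = 5.36158 mL/hr × 2.5 hr = 13.40395 mL
Volume remaining = 35 − 13.40395 = 21.59605 mL
New rate:
Dose = 0.48 mcg/kg/hr × 120.9091 kg = 58.03636 mcg/hr
Rate = 58.03636 mcg/hr ÷ 6.314286 mcg/mL = 9.191279 mL/hr
Time remaining = 21.59605 mL ÷ 9.191279 mL/hr = 2.349624 hr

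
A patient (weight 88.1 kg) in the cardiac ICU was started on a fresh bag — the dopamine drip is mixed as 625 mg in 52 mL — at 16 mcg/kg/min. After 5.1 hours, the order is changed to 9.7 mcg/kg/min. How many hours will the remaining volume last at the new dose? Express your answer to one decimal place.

Initial rate:
Dose = 16 mcg/kg/min × 88.1 kg = 1409.6 mcg/min
1409.6 mcg/min × 60 min/hr = 84576 mcg/hr
Concentration = 625 mg ÷ 52 mL = 12.01923 mg/mL = 12019.23 mcg/mL
Rate = 84576 mcg/hr ÷ 12019.23 mcg/mL = 7.036723 mL/hr
Volume infused so far = 7.036723 mL/hr × 5.1 hr = 35.88729 mL
Volume remaining = 52 − 35.88729 = 16.11271 mL
New rate:
Dose = 9.7 mcg/kg/min × 88.1 kg = 854.57 mcg/min
854.57 mcg/min × 60 min/hr = 51274.2 mcg/hr
Rate = 51274.2 mcg/hr ÷ 12019.23 mcg/mL = 4.266013 mL/hr
Time remaining = 16.11271 mL ÷ 4.266013 mL/hr = 3.776995 hr

3.8 hours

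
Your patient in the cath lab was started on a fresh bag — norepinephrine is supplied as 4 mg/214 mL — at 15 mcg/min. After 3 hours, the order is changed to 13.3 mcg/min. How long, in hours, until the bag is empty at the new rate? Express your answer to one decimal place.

1.6 hours

Initial rate:
15 mcg/min × 60 min/hr = 900 mcg/hr
Concentration = 4 mg ÷ 214 mL = 0.01869159 mg/mL = 18.69159 mcg/mL
Rate = 900 mcg/hr ÷ 18.69159 mcg/mL = 48.15 mL/hr
Volume infused so far = 48.15 mL/hr × 3 hr = 144.45 mL
Volume remaining = 214 − 144.45 = 69.55 mL
New rate:
13.3 mcg/min × 60 min/hr = 798 mcg/hr
Rate = 798 mcg/hr ÷ 18.69159 mcg/mL = 42.693 mL/hr
Time remaining = 69.55 mL ÷ 42.693 mL/hr = 1.629073 hr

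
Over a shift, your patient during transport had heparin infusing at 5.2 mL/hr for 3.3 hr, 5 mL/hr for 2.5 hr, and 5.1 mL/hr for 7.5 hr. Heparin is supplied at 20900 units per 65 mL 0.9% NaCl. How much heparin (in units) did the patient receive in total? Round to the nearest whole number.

Concentration = 20900 units ÷ 65 mL = 321.5385 units/mL
Stage 1: 5.2 mL/hr × 3.3 hr = 17.16 mL → 17.16 mL × 321.5385 units/mL = 5517.6 units
Stage 2: 5 mL/hr × 2.5 hr = 12.5 mL → 12.5 mL × 321.5385 units/mL = 4019.231 units
Stage 3: 5.1 mL/hr × 7.5 hr = 38.25 mL → 38.25 mL × 321.5385 units/mL = 12298.85 units
Total = 5517.6 + 4019.231 + 12298.85 = 21835.68 units

21836 units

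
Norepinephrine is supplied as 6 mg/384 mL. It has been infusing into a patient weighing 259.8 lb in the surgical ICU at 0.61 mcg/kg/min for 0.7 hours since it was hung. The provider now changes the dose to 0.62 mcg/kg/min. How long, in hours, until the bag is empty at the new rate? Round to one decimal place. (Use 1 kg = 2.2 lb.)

Initial rate:
Weight = 259.8 lb ÷ 2.2 lb/kg = 118.0909 kg
Dose = 0.61 mcg/kg/min × 118.0909 kg = 72.03545 mcg/min
72.03545 mcg/min × 60 min/hr = 4322.127 mcg/hr
Concentration = 6 mg ÷ 384 mL = 0.015625 mg/mL = 15.625 mcg/mL
Rate = 4322.127 mcg/hr ÷ 15.625 mcg/mL = 276.6161 mL/hr
Volume infused so far = 276.6161 mL/hr × 0.7 hr = 193.6313 mL
Volume remaining = 384 − 193.6313 = 190.3687 mL
New rate:
Dose = 0.62 mcg/kg/min × 118.0909 kg = 73.21636 mcg/min
73.21636 mcg/min × 60 min/hr = 4392.982 mcg/hr
Rate = 4392.982 mcg/hr ÷ 15.625 mcg/mL = 281.1508 mL/hr
Time remaining = 190.3687 mL ÷ 281.1508 mL/hr = 0.6771052 hr

0.7 hours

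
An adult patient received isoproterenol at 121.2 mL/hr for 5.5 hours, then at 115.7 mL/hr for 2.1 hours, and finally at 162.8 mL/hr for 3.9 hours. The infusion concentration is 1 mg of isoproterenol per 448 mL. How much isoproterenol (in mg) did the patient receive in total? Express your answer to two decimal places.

3.45 mg

Concentration = 1 mg ÷ 448 mL = 0.002232143 mg/mL
Stage 1: 121.2 mL/hr × 5.5 hr = 666.6 mL → 666.6 mL × 0.002232143 mg/mL = 1.487946 mg
Stage 2: 115.7 mL/hr × 2.1 hr = 242.97 mL → 242.97 mL × 0.002232143 mg/mL = 0.5423438 mg
Stage 3: 162.8 mL/hr × 3.9 hr = 634.92 mL → 634.92 mL × 0.002232143 mg/mL = 1.417232 mg
Total = 1.487946 + 0.5423438 + 1.417232 = 3.447522 mg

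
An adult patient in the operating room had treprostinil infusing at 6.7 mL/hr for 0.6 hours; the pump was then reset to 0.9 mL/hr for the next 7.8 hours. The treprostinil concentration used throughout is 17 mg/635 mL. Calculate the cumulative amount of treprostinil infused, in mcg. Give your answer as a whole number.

296 mcg

Concentration = 17 mg ÷ 635 mL = 0.02677165 mg/mL
Stage 1: 6.7 mL/hr × 0.6 hr = 4.02 mL → 4.02 mL × 0.02677165 mg/mL = 0.107622 mg
Stage 2: 0.9 mL/hr × 7.8 hr = 7.02 mL → 7.02 mL × 0.02677165 mg/mL = 0.187937 mg
Total = 0.107622 + 0.187937 = 0.2955591 mg = 295.5591 mcg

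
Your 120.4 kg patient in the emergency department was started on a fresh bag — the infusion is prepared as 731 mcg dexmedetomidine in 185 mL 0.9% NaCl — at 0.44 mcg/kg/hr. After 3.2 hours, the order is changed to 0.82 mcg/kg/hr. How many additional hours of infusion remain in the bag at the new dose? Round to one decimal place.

Initial rate:
Dose = 0.44 mcg/kg/hr × 120.4 kg = 52.976 mcg/hr
Concentration = 731 mcg ÷ 185 mL = 3.951351 mcg/mL
Rate = 52.976 mcg/hr ÷ 3.951351 mcg/mL = 13.40706 mL/hr
Volume infused so far = 13.40706 mL/hr × 3.2 hr = 42.90259 mL
Volume remaining = 185 − 42.90259 = 142.0974 mL
New rate:
Dose = 0.82 mcg/kg/hr × 120.4 kg = 98.728 mcg/hr
Rate = 98.728 mcg/hr ÷ 3.951351 mcg/mL = 24.98588 mL/hr
Time remaining = 142.0974 mL ÷ 24.98588 mL/hr = 5.687108 hr

5.7 hours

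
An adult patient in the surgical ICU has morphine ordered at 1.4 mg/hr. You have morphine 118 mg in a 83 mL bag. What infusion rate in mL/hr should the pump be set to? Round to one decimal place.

1.0 mL/hr

Concentration = 118 mg ÷ 83 mL = 1.421687 mg/mL
Rate = 1.4 mg/hr ÷ 1.421687 mg/mL = 0.9847458 mL/hr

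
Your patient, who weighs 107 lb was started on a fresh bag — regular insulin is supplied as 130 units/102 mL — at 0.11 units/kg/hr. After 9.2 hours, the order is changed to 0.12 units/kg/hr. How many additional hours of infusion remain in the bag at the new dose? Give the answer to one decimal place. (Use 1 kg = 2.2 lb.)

Initial rate:
Weight = 107 lb ÷ 2.2 lb/kg = 48.63636 kg
Dose = 0.11 units/kg/hr × 48.63636 kg = 5.35 units/hr
Concentration = 130 units ÷ 102 mL = 1.27451 units/mL
Rate = 5.35 units/hr ÷ 1.27451 units/mL = 4.197692 mL/hr
Volume infused so far = 4.197692 mL/hr × 9.2 hr = 38.61877 mL
Volume remaining = 102 − 38.61877 = 63.38123 mL
New rate:
Dose = 0.12 units/kg/hr × 48.63636 kg = 5.836364 units/hr
Rate = 5.836364 units/hr ÷ 1.27451 units/mL = 4.579301 mL/hr
Time remaining = 63.38123 mL ÷ 4.579301 mL/hr = 13.84081 hr

13.8 hours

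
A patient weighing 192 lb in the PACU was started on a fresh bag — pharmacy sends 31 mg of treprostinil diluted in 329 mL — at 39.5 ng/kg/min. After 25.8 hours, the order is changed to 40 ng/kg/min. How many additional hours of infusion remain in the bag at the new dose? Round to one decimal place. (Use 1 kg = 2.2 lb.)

122.5 hours

Initial rate:
Weight = 192 lb ÷ 2.2 lb/kg = 87.27273 kg
Dose = 39.5 ng/kg/min × 87.27273 kg = 3447.273 ng/min
3447.273 ng/min × 60 min/hr = 206836.4 ng/hr
Concentration = 31 mg ÷ 329 mL = 0.09422492 mg/mL = 94224.92 ng/mL
Rate = 206836.4 ng/hr ÷ 94224.92 ng/mL = 2.195134 mL/hr
Volume infused so far = 2.195134 mL/hr × 25.8 hr = 56.63447 mL
Volume remaining = 329 − 56.63447 = 272.3655 mL
New rate:
Dose = 40 ng/kg/min × 87.27273 kg = 3490.909 ng/min
3490.909 ng/min × 60 min/hr = 209454.5 ng/hr
Rate = 209454.5 ng/hr ÷ 94224.92 ng/mL = 2.222921 mL/hr
Time remaining = 272.3655 mL ÷ 2.222921 mL/hr = 122.526 hr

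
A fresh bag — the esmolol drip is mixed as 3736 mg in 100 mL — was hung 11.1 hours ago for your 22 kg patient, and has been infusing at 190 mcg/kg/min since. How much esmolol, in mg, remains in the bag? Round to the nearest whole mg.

952 mg

Dose = 190 mcg/kg/min × 22 kg = 4180 mcg/min
4180 mcg/min × 60 min/hr = 250800 mcg/hr
Concentration = 3736 mg ÷ 100 mL = 37.36 mg/mL = 37360 mcg/mL
Rate = 250800 mcg/hr ÷ 37360 mcg/mL = 6.713062 mL/hr
Volume infused = 6.713062 mL/hr × 11.1 hr = 74.51499 mL
Volume remaining = 100 − 74.51499 = 25.48501 mL
Drug remaining = 25.48501 mL × 37360 mcg/mL = 952120 mcg = 952.12 mg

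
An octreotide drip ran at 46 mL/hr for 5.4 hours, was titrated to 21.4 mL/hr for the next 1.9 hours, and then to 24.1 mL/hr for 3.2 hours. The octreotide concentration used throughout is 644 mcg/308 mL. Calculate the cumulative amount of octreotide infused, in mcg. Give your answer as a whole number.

766 mcg

Concentration = 644 mcg ÷ 308 mL = 2.090909 mcg/mL
Stage 1: 46 mL/hr × 5.4 hr = 248.4 mL → 248.4 mL × 2.090909 mcg/mL = 519.3818 mcg
Stage 2: 21.4 mL/hr × 1.9 hr = 40.66 mL → 40.66 mL × 2.090909 mcg/mL = 85.01636 mcg
Stage 3: 24.1 mL/hr × 3.2 hr = 77.12 mL → 77.12 mL × 2.090909 mcg/mL = 161.2509 mcg
Total = 519.3818 + 85.01636 + 161.2509 = 765.6491 mcg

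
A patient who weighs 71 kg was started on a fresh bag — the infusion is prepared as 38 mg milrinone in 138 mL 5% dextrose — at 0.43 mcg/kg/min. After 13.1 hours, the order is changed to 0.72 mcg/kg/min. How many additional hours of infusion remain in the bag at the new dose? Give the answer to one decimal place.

Initial rate:
Dose = 0.43 mcg/kg/min × 71 kg = 30.53 mcg/min
30.53 mcg/min × 60 min/hr = 1831.8 mcg/hr
Concentration = 38 mg ÷ 138 mL = 0.2753623 mg/mL = 275.3623 mcg/mL
Rate = 1831.8 mcg/hr ÷ 275.3623 mcg/mL = 6.652326 mL/hr
Volume infused so far = 6.652326 mL/hr × 13.1 hr = 87.14547 mL
Volume remaining = 138 − 87.14547 = 50.85453 mL
New rate:
Dose = 0.72 mcg/kg/min × 71 kg = 51.12 mcg/min
51.12 mcg/min × 60 min/hr = 3067.2 mcg/hr
Rate = 3067.2 mcg/hr ÷ 275.3623 mcg/mL = 11.13878 mL/hr
Time remaining = 50.85453 mL ÷ 11.13878 mL/hr = 4.565539 hr

4.6 hours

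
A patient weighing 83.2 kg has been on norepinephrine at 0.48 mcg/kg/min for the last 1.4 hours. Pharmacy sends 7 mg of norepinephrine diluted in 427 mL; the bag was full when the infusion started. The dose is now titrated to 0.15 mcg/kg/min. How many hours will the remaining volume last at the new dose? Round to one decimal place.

Initial rate:
Dose = 0.48 mcg/kg/min × 83.2 kg = 39.936 mcg/min
39.936 mcg/min × 60 min/hr = 2396.16 mcg/hr
Concentration = 7 mg ÷ 427 mL = 0.01639344 mg/mL = 16.39344 mcg/mL
Rate = 2396.16 mcg/hr ÷ 16.39344 mcg/mL = 146.1658 mL/hr
Volume infused so far = 146.1658 mL/hr × 1.4 hr = 204.6321 mL
Volume remaining = 427 − 204.6321 = 222.3679 mL
New rate:
Dose = 0.15 mcg/kg/min × 83.2 kg = 12.48 mcg/min
12.48 mcg/min × 60 min/hr = 748.8 mcg/hr
Rate = 748.8 mcg/hr ÷ 16.39344 mcg/mL = 45.6768 mL/hr
Time remaining = 222.3679 mL ÷ 45.6768 mL/hr = 4.868291 hr

4.9 hours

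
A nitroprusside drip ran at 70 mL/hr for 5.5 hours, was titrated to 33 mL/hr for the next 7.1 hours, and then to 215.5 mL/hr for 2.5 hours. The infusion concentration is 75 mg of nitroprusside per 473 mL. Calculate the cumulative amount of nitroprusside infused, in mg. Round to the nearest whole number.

184 mg

Concentration = 75 mg ÷ 473 mL = 0.1585624 mg/mL
Stage 1: 70 mL/hr × 5.5 hr = 385 mL → 385 mL × 0.1585624 mg/mL = 61.04651 mg
Stage 2: 33 mL/hr × 7.1 hr = 234.3 mL → 234.3 mL × 0.1585624 mg/mL = 37.15116 mg
Stage 3: 215.5 mL/hr × 2.5 hr = 538.75 mL → 538.75 mL × 0.1585624 mg/mL = 85.42548 mg
Total = 61.04651 + 37.15116 + 85.42548 = 183.6232 mg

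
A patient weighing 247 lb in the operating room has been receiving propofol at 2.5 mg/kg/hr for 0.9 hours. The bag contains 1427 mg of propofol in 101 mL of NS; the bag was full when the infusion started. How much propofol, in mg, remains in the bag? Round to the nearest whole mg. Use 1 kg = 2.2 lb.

Weight = 247 lb ÷ 2.2 lb/kg = 112.2727 kg
Dose = 2.5 mg/kg/hr × 112.2727 kg = 280.6818 mg/hr
Concentration = 1427 mg ÷ 101 mL = 14.12871 mg/mL
Rate = 280.6818 mg/hr ÷ 14.12871 mg/mL = 19.86606 mL/hr
Volume infused = 19.86606 mL/hr × 0.9 hr = 17.87945 mL
Volume remaining = 101 − 17.87945 = 83.12055 mL
Drug remaining = 83.12055 mL × 14.12871 mg/mL = 1174.386 mg

1174 mg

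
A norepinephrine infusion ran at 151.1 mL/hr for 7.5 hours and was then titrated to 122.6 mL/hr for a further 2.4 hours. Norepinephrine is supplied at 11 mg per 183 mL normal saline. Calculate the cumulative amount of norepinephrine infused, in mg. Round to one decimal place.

85.8 mg

Concentration = 11 mg ÷ 183 mL = 0.06010929 mg/mL
Stage 1: 151.1 mL/hr × 7.5 hr = 1133.25 mL → 1133.25 mL × 0.06010929 mg/mL = 68.11885 mg
Stage 2: 122.6 mL/hr × 2.4 hr = 294.24 mL → 294.24 mL × 0.06010929 mg/mL = 17.68656 mg
Total = 68.11885 + 17.68656 = 85.80541 mg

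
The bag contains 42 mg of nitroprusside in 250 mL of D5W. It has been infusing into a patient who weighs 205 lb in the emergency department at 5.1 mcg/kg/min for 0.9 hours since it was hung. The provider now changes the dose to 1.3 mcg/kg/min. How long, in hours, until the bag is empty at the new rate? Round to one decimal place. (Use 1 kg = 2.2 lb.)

Initial rate:
Weight = 205 lb ÷ 2.2 lb/kg = 93.18182 kg
Dose = 5.1 mcg/kg/min × 93.18182 kg = 475.2273 mcg/min
475.2273 mcg/min × 60 min/hr = 28513.64 mcg/hr
Concentration = 42 mg ÷ 250 mL = 0.168 mg/mL = 168 mcg/mL
Rate = 28513.64 mcg/hr ÷ 168 mcg/mL = 169.724 mL/hr
Volume infused so far = 169.724 mL/hr × 0.9 hr = 152.7516 mL
Volume remaining = 250 − 152.7516 = 97.24838 mL
New rate:
Dose = 1.3 mcg/kg/min × 93.18182 kg = 121.1364 mcg/min
121.1364 mcg/min × 60 min/hr = 7268.182 mcg/hr
Rate = 7268.182 mcg/hr ÷ 168 mcg/mL = 43.26299 mL/hr
Time remaining = 97.24838 mL ÷ 43.26299 mL/hr = 2.247842 hr

2.2 hours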